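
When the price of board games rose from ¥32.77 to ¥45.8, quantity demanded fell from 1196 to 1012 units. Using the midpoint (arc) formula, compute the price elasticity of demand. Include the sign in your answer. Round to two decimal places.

ΔQ = 1012 − 1196 = -184; ΔP = 45.8 − 32.77 = 13.03.
Midpoints: P̄ = 39.28, Q̄ = 1104.0.
ε = (ΔQ/ΔP)(P̄/Q̄) = (-184/13.03)(39.28/1104.0).

-0.50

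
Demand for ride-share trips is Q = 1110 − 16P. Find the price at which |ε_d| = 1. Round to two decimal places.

For linear demand Q = a − bP, ε = −bP/(a − bP). |ε| = 1 when bP = a − bP, i.e. P = a/(2b).
P = 1110/(2·16) = 1110/32 = 34.6875.

34.69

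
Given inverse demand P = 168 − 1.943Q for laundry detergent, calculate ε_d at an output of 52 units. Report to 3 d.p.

-0.663

At Q = 52, P = 168 − 1.943(52) = 66.96.
dP/dQ = −1.943, so dQ/dP = 1/(−1.943) = -0.515.
ε = (dQ/dP)(P/Q) = (-0.515)(66.96/52).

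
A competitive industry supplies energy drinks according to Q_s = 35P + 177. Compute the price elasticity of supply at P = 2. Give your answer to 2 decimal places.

At P = 2, Q_s = 247.
dQ_s/dP = 35.
ε_s = (dQ_s/dP)(P/Q_s) = (35)(2/247).

0.28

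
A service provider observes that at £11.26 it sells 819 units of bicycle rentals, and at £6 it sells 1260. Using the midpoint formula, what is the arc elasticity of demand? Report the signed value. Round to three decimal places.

ΔQ = 1260 − 819 = 441; ΔP = 6 − 11.26 = -5.26.
Midpoints: P̄ = 8.63, Q̄ = 1039.5.
ε = (ΔQ/ΔP)(P̄/Q̄) = (441/-5.26)(8.63/1039.5).

-0.696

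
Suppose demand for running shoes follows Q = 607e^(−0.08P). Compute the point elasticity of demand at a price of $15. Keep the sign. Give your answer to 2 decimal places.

-1.20

At P = 15, Q = 182.825.
dQ/dP = −0.08·607e^(−0.08P) = −0.08Q = -14.626.
ε = (dQ/dP)(P/Q) = (-14.626)(15/182.825).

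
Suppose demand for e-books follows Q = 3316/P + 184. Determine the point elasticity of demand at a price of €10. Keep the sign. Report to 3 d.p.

-0.643

At P = 10, Q = 515.600.
dQ/dP = −3316/P² = -33.160.
ε = (dQ/dP)(P/Q) = (-33.160)(10/515.600).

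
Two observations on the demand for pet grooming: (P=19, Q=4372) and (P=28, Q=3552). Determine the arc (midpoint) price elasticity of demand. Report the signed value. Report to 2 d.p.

-0.54

ΔQ = 3552 − 4372 = -820; ΔP = 28 − 19 = 9.
Midpoints: P̄ = 23.50, Q̄ = 3962.0.
ε = (ΔQ/ΔP)(P̄/Q̄) = (-820/9)(23.50/3962.0).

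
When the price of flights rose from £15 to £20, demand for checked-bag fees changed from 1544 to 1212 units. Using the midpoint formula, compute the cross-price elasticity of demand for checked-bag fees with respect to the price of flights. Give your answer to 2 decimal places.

-0.84

ΔQ_x = 1212 − 1544 = -332; ΔP_y = 20 − 15 = 5.
Midpoints: P̄_y = 17.50, Q̄_x = 1378.0.
ε_xy = (ΔQ_x/ΔP_y)(P̄_y/Q̄_x) = (-332/5)(17.50/1378.0).
ε_xy < 0, so the goods are complements.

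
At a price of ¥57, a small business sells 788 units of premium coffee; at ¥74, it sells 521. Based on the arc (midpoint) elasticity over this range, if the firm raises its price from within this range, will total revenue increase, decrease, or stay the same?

decrease

Arc ε = (-267/17)(65.50/654.5) ≈ -1.572.
|ε| = 1.57 > 1, so demand is elastic. A price rise therefore reduces total revenue.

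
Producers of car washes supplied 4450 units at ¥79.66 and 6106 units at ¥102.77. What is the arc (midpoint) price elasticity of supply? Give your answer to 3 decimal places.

ΔQ = 6106 − 4450 = 1656; ΔP = 102.77 − 79.66 = 23.11.
Midpoints: P̄ = 91.22, Q̄ = 5278.0.
ε_s = (ΔQ/ΔP)(P̄/Q̄) = (1656/23.11)(91.22/5278.0).

1.238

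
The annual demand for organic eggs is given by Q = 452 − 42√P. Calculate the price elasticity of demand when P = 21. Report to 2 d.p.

At P = 21, Q = 259.532.
dQ/dP = −42/(2√P) = -4.583.
ε = (dQ/dP)(P/Q) = (-4.583)(21/259.532).

-0.37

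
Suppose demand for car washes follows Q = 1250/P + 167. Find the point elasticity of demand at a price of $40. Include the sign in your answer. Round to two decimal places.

At P = 40, Q = 198.250.
dQ/dP = −1250/P² = -0.781.
ε = (dQ/dP)(P/Q) = (-0.781)(40/198.250).

-0.16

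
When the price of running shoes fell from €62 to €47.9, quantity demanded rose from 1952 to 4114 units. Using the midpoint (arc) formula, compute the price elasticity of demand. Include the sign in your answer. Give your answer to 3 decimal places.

-2.778

ΔQ = 4114 − 1952 = 2162; ΔP = 47.9 − 62 = -14.1.
Midpoints: P̄ = 54.95, Q̄ = 3033.0.
ε = (ΔQ/ΔP)(P̄/Q̄) = (2162/-14.1)(54.95/3033.0).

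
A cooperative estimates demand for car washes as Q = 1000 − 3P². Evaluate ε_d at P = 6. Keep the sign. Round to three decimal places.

-0.242

At P = 6, Q = 892.
dQ/dP = −6P = -36.
ε = (dQ/dP)(P/Q) = (-36)(6/892).
|ε| < 1, so demand is inelastic at this price.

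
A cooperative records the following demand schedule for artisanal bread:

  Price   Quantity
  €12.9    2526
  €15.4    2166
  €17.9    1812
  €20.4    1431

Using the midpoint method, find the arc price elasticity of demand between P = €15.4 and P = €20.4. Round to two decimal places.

At P = 15.4, Q = 2166; at P = 20.4, Q = 1431.
ΔQ = -735, ΔP = 5.0. Midpoints: P̄ = 17.90, Q̄ = 1798.5.
ε = (ΔQ/ΔP)(P̄/Q̄) = (-735/5.0)(17.90/1798.5).

-1.46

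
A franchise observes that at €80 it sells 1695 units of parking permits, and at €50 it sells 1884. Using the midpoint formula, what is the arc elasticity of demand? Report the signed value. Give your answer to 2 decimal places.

-0.23

ΔQ = 1884 − 1695 = 189; ΔP = 50 − 80 = -30.
Midpoints: P̄ = 65.00, Q̄ = 1789.5.
ε = (ΔQ/ΔP)(P̄/Q̄) = (189/-30)(65.00/1789.5).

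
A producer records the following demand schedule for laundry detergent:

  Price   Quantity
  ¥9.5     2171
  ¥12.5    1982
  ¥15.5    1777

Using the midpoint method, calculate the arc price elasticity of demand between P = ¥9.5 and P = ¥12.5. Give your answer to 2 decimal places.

-0.33

At P = 9.5, Q = 2171; at P = 12.5, Q = 1982.
ΔQ = -189, ΔP = 3.0. Midpoints: P̄ = 11.00, Q̄ = 2076.5.
ε = (ΔQ/ΔP)(P̄/Q̄) = (-189/3.0)(11.00/2076.5).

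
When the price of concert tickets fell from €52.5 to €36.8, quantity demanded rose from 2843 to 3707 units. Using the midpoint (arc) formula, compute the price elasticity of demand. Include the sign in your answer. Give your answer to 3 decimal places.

ΔQ = 3707 − 2843 = 864; ΔP = 36.8 − 52.5 = -15.7.
Midpoints: P̄ = 44.65, Q̄ = 3275.0.
ε = (ΔQ/ΔP)(P̄/Q̄) = (864/-15.7)(44.65/3275.0).

-0.750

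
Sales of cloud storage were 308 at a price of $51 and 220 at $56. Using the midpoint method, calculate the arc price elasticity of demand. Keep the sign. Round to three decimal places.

ΔQ = 220 − 308 = -88; ΔP = 56 − 51 = 5.
Midpoints: P̄ = 53.50, Q̄ = 264.0.
ε = (ΔQ/ΔP)(P̄/Q̄) = (-88/5)(53.50/264.0).

-3.567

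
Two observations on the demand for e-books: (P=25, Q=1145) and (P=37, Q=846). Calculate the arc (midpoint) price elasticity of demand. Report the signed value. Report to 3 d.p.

-0.776

ΔQ = 846 − 1145 = -299; ΔP = 37 − 25 = 12.
Midpoints: P̄ = 31.00, Q̄ = 995.5.
ε = (ΔQ/ΔP)(P̄/Q̄) = (-299/12)(31.00/995.5).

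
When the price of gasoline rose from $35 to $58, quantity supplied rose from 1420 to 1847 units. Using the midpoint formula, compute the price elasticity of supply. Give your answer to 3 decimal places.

ΔQ = 1847 − 1420 = 427; ΔP = 58 − 35 = 23.
Midpoints: P̄ = 46.50, Q̄ = 1633.5.
ε_s = (ΔQ/ΔP)(P̄/Q̄) = (427/23)(46.50/1633.5).

0.528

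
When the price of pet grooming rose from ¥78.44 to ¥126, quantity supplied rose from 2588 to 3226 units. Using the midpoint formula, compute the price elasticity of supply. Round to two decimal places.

0.47

ΔQ = 3226 − 2588 = 638; ΔP = 126 − 78.44 = 47.56.
Midpoints: P̄ = 102.22, Q̄ = 2907.0.
ε_s = (ΔQ/ΔP)(P̄/Q̄) = (638/47.56)(102.22/2907.0).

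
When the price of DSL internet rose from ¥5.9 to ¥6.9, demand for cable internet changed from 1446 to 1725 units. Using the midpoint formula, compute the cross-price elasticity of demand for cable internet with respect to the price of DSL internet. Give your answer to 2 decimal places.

ΔQ_x = 1725 − 1446 = 279; ΔP_y = 6.9 − 5.9 = 1.
Midpoints: P̄_y = 6.40, Q̄_x = 1585.5.
ε_xy = (ΔQ_x/ΔP_y)(P̄_y/Q̄_x) = (279/1)(6.40/1585.5).

1.13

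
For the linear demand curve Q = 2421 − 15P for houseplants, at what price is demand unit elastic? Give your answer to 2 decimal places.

For linear demand Q = a − bP, ε = −bP/(a − bP). |ε| = 1 when bP = a − bP, i.e. P = a/(2b).
P = 2421/(2·15) = 2421/30 = 80.7000.

80.70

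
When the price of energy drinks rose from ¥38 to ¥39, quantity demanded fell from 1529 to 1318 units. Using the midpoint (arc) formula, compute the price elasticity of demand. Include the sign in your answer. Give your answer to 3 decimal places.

ΔQ = 1318 − 1529 = -211; ΔP = 39 − 38 = 1.
Midpoints: P̄ = 38.50, Q̄ = 1423.5.
ε = (ΔQ/ΔP)(P̄/Q̄) = (-211/1)(38.50/1423.5).

-5.707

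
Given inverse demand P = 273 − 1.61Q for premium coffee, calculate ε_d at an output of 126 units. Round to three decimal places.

At Q = 126, P = 273 − 1.61(126) = 70.14.
dP/dQ = −1.61, so dQ/dP = 1/(−1.61) = -0.621.
ε = (dQ/dP)(P/Q) = (-0.621)(70.14/126).

-0.346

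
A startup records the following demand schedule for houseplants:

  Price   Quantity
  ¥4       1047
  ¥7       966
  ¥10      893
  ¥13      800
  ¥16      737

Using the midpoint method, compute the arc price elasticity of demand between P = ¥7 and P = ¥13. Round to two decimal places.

At P = 7, Q = 966; at P = 13, Q = 800.
ΔQ = -166, ΔP = 6. Midpoints: P̄ = 10.00, Q̄ = 883.0.
ε = (ΔQ/ΔP)(P̄/Q̄) = (-166/6)(10.00/883.0).

-0.31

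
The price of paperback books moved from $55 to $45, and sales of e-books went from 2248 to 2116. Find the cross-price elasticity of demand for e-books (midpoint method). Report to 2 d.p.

ΔQ_x = 2116 − 2248 = -132; ΔP_y = 45 − 55 = -10.
Midpoints: P̄_y = 50.00, Q̄_x = 2182.0.
ε_xy = (ΔQ_x/ΔP_y)(P̄_y/Q̄_x) = (-132/-10)(50.00/2182.0).
ε_xy > 0, so the goods are substitutes.

0.30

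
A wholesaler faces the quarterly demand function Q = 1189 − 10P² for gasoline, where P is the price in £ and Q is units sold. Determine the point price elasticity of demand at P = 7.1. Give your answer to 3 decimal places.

-1.472

At P = 7.1, Q = 684.900.
dQ/dP = −20P = -142.
ε = (dQ/dP)(P/Q) = (-142)(7.1/684.900).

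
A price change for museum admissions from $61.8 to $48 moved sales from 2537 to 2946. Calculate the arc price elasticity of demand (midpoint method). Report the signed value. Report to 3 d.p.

-0.594

ΔQ = 2946 − 2537 = 409; ΔP = 48 − 61.8 = -13.8.
Midpoints: P̄ = 54.90, Q̄ = 2741.5.
ε = (ΔQ/ΔP)(P̄/Q̄) = (409/-13.8)(54.90/2741.5).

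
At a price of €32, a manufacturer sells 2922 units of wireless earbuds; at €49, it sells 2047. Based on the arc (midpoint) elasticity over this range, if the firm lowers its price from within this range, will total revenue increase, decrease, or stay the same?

decrease

Arc ε = (-875/17)(40.50/2484.5) ≈ -0.839.
|ε| = 0.84 < 1, so demand is inelastic. A price cut therefore reduces total revenue.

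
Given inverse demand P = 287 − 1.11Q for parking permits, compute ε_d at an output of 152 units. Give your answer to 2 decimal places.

-0.70

At Q = 152, P = 287 − 1.11(152) = 118.28.
dP/dQ = −1.11, so dQ/dP = 1/(−1.11) = -0.901.
ε = (dQ/dP)(P/Q) = (-0.901)(118.28/152).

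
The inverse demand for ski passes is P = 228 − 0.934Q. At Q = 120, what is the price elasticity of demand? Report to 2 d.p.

-1.03

At Q = 120, P = 228 − 0.934(120) = 115.92.
dP/dQ = −0.934, so dQ/dP = 1/(−0.934) = -1.071.
ε = (dQ/dP)(P/Q) = (-1.071)(115.92/120).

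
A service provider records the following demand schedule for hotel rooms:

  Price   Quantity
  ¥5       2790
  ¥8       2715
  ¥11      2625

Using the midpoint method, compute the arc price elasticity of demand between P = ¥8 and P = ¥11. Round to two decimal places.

-0.11

At P = 8, Q = 2715; at P = 11, Q = 2625.
ΔQ = -90, ΔP = 3. Midpoints: P̄ = 9.50, Q̄ = 2670.0.
ε = (ΔQ/ΔP)(P̄/Q̄) = (-90/3)(9.50/2670.0).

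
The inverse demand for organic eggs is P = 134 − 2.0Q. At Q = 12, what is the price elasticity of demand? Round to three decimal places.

At Q = 12, P = 134 − 2.0(12) = 110.00.
dP/dQ = −2.0, so dQ/dP = 1/(−2.0) = -0.500.
ε = (dQ/dP)(P/Q) = (-0.500)(110.00/12).

-4.583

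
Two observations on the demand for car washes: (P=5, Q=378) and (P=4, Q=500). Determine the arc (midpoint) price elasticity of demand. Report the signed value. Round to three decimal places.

-1.251

ΔQ = 500 − 378 = 122; ΔP = 4 − 5 = -1.
Midpoints: P̄ = 4.50, Q̄ = 439.0.
ε = (ΔQ/ΔP)(P̄/Q̄) = (122/-1)(4.50/439.0).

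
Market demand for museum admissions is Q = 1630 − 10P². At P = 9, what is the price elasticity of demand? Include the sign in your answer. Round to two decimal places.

-1.98

At P = 9, Q = 820.
dQ/dP = −20P = -180.
ε = (dQ/dP)(P/Q) = (-180)(9/820).
|ε| > 1, so demand is elastic at this price.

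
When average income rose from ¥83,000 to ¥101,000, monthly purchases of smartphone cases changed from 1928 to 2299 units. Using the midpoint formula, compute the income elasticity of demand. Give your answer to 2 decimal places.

ΔQ = 371, ΔI = 18000. Midpoints: Ī = 92,000, Q̄ = 2113.5.
ε_I = (ΔQ/ΔI)(Ī/Q̄) = (371/18000)(92000/2113.5).

0.90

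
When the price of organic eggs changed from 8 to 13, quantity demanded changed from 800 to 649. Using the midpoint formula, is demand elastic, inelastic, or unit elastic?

Arc ε ≈ -0.438.
|ε| = 0.44 < 1.

inelastic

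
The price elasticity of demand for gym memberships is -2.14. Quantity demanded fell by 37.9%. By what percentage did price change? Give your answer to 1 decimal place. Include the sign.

17.7%

%ΔP ≈ %ΔQ / ε = (-37.9%)/(-2.14) = 17.71%.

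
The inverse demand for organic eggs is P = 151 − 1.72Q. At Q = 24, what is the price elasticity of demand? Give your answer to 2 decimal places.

At Q = 24, P = 151 − 1.72(24) = 109.72.
dP/dQ = −1.72, so dQ/dP = 1/(−1.72) = -0.581.
ε = (dQ/dP)(P/Q) = (-0.581)(109.72/24).

-2.66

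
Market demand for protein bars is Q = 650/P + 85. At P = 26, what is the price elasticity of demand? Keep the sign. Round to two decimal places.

At P = 26, Q = 110.
dQ/dP = −650/P² = -0.962.
ε = (dQ/dP)(P/Q) = (-0.962)(26/110).

-0.23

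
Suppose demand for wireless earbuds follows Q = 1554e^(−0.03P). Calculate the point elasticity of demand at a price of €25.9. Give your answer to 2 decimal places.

-0.78

At P = 25.9, Q = 714.503.
dQ/dP = −0.03·1554e^(−0.03P) = −0.03Q = -21.435.
ε = (dQ/dP)(P/Q) = (-21.435)(25.9/714.503).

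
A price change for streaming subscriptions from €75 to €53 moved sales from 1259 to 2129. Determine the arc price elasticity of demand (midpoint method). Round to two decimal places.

ΔQ = 2129 − 1259 = 870; ΔP = 53 − 75 = -22.
Midpoints: P̄ = 64.00, Q̄ = 1694.0.
ε = (ΔQ/ΔP)(P̄/Q̄) = (870/-22)(64.00/1694.0).

-1.49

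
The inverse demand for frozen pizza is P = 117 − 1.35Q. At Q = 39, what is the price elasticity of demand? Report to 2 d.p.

At Q = 39, P = 117 − 1.35(39) = 64.35.
dP/dQ = −1.35, so dQ/dP = 1/(−1.35) = -0.741.
ε = (dQ/dP)(P/Q) = (-0.741)(64.35/39).

-1.22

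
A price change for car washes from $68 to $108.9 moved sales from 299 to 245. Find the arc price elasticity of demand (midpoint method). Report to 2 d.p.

-0.43

ΔQ = 245 − 299 = -54; ΔP = 108.9 − 68 = 40.9.
Midpoints: P̄ = 88.45, Q̄ = 272.0.
ε = (ΔQ/ΔP)(P̄/Q̄) = (-54/40.9)(88.45/272.0).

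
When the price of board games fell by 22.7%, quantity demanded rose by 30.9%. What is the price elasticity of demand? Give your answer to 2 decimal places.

-1.36

ε = %ΔQ / %ΔP = (30.9)/(-22.7) = -1.361.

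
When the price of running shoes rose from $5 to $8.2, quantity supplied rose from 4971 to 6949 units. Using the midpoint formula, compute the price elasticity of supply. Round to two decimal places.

ΔQ = 6949 − 4971 = 1978; ΔP = 8.2 − 5 = 3.2.
Midpoints: P̄ = 6.60, Q̄ = 5960.0.
ε_s = (ΔQ/ΔP)(P̄/Q̄) = (1978/3.2)(6.60/5960.0).

0.68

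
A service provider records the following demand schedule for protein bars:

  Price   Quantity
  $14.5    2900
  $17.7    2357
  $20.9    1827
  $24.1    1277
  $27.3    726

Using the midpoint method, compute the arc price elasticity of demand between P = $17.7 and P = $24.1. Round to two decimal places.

At P = 17.7, Q = 2357; at P = 24.1, Q = 1277.
ΔQ = -1080, ΔP = 6.4. Midpoints: P̄ = 20.90, Q̄ = 1817.0.
ε = (ΔQ/ΔP)(P̄/Q̄) = (-1080/6.4)(20.90/1817.0).

-1.94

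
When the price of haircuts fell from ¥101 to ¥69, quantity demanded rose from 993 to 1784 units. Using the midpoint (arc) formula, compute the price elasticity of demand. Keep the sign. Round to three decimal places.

ΔQ = 1784 − 993 = 791; ΔP = 69 − 101 = -32.
Midpoints: P̄ = 85.00, Q̄ = 1388.5.
ε = (ΔQ/ΔP)(P̄/Q̄) = (791/-32)(85.00/1388.5).

-1.513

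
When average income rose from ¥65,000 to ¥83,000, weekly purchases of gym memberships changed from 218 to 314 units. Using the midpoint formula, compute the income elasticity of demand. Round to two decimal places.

ΔQ = 96, ΔI = 18000. Midpoints: Ī = 74,000, Q̄ = 266.0.
ε_I = (ΔQ/ΔI)(Ī/Q̄) = (96/18000)(74000/266.0).
ε_I > 0, so the good is normal.

1.48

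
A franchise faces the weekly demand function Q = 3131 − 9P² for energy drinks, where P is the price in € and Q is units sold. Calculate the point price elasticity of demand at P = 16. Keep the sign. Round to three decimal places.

At P = 16, Q = 827.
dQ/dP = −18P = -288.
ε = (dQ/dP)(P/Q) = (-288)(16/827).
|ε| > 1, so demand is elastic at this price.

-5.572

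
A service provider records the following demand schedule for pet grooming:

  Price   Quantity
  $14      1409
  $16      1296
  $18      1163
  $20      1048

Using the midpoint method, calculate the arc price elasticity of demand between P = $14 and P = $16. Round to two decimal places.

-0.63

At P = 14, Q = 1409; at P = 16, Q = 1296.
ΔQ = -113, ΔP = 2. Midpoints: P̄ = 15.00, Q̄ = 1352.5.
ε = (ΔQ/ΔP)(P̄/Q̄) = (-113/2)(15.00/1352.5).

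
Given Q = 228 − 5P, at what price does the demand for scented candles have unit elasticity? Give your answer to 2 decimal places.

22.80

For linear demand Q = a − bP, ε = −bP/(a − bP). |ε| = 1 when bP = a − bP, i.e. P = a/(2b).
P = 228/(2·5) = 228/10 = 22.8000.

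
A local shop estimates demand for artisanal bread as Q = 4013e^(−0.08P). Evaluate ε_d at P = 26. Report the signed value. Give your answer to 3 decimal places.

-2.080

At P = 26, Q = 501.345.
dQ/dP = −0.08·4013e^(−0.08P) = −0.08Q = -40.108.
ε = (dQ/dP)(P/Q) = (-40.108)(26/501.345).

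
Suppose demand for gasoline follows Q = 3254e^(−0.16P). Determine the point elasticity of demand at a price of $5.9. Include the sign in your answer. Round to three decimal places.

-0.944

At P = 5.9, Q = 1266.029.
dQ/dP = −0.16·3254e^(−0.16P) = −0.16Q = -202.565.
ε = (dQ/dP)(P/Q) = (-202.565)(5.9/1266.029).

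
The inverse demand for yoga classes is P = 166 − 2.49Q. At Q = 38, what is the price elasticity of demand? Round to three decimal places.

At Q = 38, P = 166 − 2.49(38) = 71.38.
dP/dQ = −2.49, so dQ/dP = 1/(−2.49) = -0.402.
ε = (dQ/dP)(P/Q) = (-0.402)(71.38/38).

-0.754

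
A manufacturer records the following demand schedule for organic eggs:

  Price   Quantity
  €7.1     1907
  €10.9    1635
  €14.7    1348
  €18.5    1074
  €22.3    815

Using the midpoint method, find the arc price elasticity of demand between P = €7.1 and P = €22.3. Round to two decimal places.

-0.78

At P = 7.1, Q = 1907; at P = 22.3, Q = 815.
ΔQ = -1092, ΔP = 15.2. Midpoints: P̄ = 14.70, Q̄ = 1361.0.
ε = (ΔQ/ΔP)(P̄/Q̄) = (-1092/15.2)(14.70/1361.0).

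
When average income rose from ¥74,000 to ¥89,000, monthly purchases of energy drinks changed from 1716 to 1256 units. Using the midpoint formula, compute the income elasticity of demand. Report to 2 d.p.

-1.68

ΔQ = -460, ΔI = 15000. Midpoints: Ī = 81,500, Q̄ = 1486.0.
ε_I = (ΔQ/ΔI)(Ī/Q̄) = (-460/15000)(81500/1486.0).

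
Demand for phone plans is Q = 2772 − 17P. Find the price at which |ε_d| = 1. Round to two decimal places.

For linear demand Q = a − bP, ε = −bP/(a − bP). |ε| = 1 when bP = a − bP, i.e. P = a/(2b).
P = 2772/(2·17) = 2772/34 = 81.5294.

81.53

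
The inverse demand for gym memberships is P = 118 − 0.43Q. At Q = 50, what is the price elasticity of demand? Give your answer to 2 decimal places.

-4.49

At Q = 50, P = 118 − 0.43(50) = 96.50.
dP/dQ = −0.43, so dQ/dP = 1/(−0.43) = -2.326.
ε = (dQ/dP)(P/Q) = (-2.326)(96.50/50).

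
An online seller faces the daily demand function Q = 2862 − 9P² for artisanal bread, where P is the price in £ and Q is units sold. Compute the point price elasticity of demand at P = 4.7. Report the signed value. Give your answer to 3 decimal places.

At P = 4.7, Q = 2663.190.
dQ/dP = −18P = -84.600.
ε = (dQ/dP)(P/Q) = (-84.600)(4.7/2663.190).
|ε| < 1, so demand is inelastic at this price.

-0.149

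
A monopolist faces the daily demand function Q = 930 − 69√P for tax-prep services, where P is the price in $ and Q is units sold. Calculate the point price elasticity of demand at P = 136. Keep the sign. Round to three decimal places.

-3.210

At P = 136, Q = 125.329.
dQ/dP = −69/(2√P) = -2.958.
ε = (dQ/dP)(P/Q) = (-2.958)(136/125.329).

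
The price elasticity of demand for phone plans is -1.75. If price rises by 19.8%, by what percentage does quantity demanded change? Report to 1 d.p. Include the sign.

-34.7%

%ΔQ ≈ ε × %ΔP = (-1.75)(19.8%) = -34.65%.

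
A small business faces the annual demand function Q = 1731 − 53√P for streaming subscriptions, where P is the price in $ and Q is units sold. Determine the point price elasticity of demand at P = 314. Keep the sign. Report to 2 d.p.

At P = 314, Q = 791.838.
dQ/dP = −53/(2√P) = -1.495.
ε = (dQ/dP)(P/Q) = (-1.495)(314/791.838).
|ε| < 1, so demand is inelastic at this price.

-0.59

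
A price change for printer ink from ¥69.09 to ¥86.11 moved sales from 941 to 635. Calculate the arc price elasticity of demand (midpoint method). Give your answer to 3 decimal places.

ΔQ = 635 − 941 = -306; ΔP = 86.11 − 69.09 = 17.02.
Midpoints: P̄ = 77.60, Q̄ = 788.0.
ε = (ΔQ/ΔP)(P̄/Q̄) = (-306/17.02)(77.60/788.0).

-1.771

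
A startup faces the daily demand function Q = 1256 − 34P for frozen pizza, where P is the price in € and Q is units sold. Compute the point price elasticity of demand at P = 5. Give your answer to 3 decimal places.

-0.157

At P = 5, Q = 1086.
dQ/dP = −34.
ε = (dQ/dP)(P/Q) = (-34)(5/1086).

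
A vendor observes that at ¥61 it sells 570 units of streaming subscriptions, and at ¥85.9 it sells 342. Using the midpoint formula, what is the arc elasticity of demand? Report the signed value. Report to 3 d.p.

-1.475

ΔQ = 342 − 570 = -228; ΔP = 85.9 − 61 = 24.9.
Midpoints: P̄ = 73.45, Q̄ = 456.0.
ε = (ΔQ/ΔP)(P̄/Q̄) = (-228/24.9)(73.45/456.0).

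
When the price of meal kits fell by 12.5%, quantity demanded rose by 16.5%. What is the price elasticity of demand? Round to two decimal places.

ε = %ΔQ / %ΔP = (16.5)/(-12.5) = -1.320.

-1.32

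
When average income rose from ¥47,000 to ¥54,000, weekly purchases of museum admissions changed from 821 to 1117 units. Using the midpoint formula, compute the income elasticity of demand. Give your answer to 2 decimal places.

ΔQ = 296, ΔI = 7000. Midpoints: Ī = 50,500, Q̄ = 969.0.
ε_I = (ΔQ/ΔI)(Ī/Q̄) = (296/7000)(50500/969.0).
ε_I > 0, so the good is normal.

2.20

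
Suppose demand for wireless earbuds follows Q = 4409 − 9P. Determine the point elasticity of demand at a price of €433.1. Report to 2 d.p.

At P = 433.1, Q = 511.100.
dQ/dP = −9.
ε = (dQ/dP)(P/Q) = (-9)(433.1/511.100).
|ε| > 1, so demand is elastic at this price.

-7.63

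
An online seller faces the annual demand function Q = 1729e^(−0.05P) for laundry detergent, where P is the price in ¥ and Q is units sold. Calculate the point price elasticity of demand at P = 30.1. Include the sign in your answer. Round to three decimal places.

At P = 30.1, Q = 383.868.
dQ/dP = −0.05·1729e^(−0.05P) = −0.05Q = -19.193.
ε = (dQ/dP)(P/Q) = (-19.193)(30.1/383.868).
|ε| > 1, so demand is elastic at this price.

-1.505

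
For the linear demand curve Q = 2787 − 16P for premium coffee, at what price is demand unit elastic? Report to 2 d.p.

87.09

For linear demand Q = a − bP, ε = −bP/(a − bP). |ε| = 1 when bP = a − bP, i.e. P = a/(2b).
P = 2787/(2·16) = 2787/32 = 87.0938.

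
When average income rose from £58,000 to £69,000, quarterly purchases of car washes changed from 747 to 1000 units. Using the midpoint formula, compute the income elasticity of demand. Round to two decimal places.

1.67

ΔQ = 253, ΔI = 11000. Midpoints: Ī = 63,500, Q̄ = 873.5.
ε_I = (ΔQ/ΔI)(Ī/Q̄) = (253/11000)(63500/873.5).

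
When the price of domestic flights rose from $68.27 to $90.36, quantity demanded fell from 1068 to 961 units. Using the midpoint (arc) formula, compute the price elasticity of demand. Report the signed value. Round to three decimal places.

ΔQ = 961 − 1068 = -107; ΔP = 90.36 − 68.27 = 22.09.
Midpoints: P̄ = 79.31, Q̄ = 1014.5.
ε = (ΔQ/ΔP)(P̄/Q̄) = (-107/22.09)(79.31/1014.5).

-0.379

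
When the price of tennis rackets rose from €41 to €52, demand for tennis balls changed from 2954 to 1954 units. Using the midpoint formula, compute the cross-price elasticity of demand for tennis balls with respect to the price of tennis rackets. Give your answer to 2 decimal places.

ΔQ_x = 1954 − 2954 = -1000; ΔP_y = 52 − 41 = 11.
Midpoints: P̄_y = 46.50, Q̄_x = 2454.0.
ε_xy = (ΔQ_x/ΔP_y)(P̄_y/Q̄_x) = (-1000/11)(46.50/2454.0).

-1.72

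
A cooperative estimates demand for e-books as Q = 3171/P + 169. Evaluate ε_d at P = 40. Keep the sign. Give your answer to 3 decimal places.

At P = 40, Q = 248.275.
dQ/dP = −3171/P² = -1.982.
ε = (dQ/dP)(P/Q) = (-1.982)(40/248.275).
|ε| < 1, so demand is inelastic at this price.

-0.319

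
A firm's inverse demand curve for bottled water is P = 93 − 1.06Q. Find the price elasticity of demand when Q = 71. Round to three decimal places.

-0.236

At Q = 71, P = 93 − 1.06(71) = 17.74.
dP/dQ = −1.06, so dQ/dP = 1/(−1.06) = -0.943.
ε = (dQ/dP)(P/Q) = (-0.943)(17.74/71).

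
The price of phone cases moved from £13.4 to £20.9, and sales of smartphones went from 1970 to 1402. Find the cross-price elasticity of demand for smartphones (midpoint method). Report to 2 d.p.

ΔQ_x = 1402 − 1970 = -568; ΔP_y = 20.9 − 13.4 = 7.5.
Midpoints: P̄_y = 17.15, Q̄_x = 1686.0.
ε_xy = (ΔQ_x/ΔP_y)(P̄_y/Q̄_x) = (-568/7.5)(17.15/1686.0).

-0.77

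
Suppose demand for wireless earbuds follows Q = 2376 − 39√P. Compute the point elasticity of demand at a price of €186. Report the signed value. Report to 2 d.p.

-0.14

At P = 186, Q = 1844.111.
dQ/dP = −39/(2√P) = -1.430.
ε = (dQ/dP)(P/Q) = (-1.430)(186/1844.111).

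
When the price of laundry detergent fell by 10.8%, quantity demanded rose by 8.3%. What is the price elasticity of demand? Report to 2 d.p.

ε = %ΔQ / %ΔP = (8.3)/(-10.8) = -0.769.

-0.77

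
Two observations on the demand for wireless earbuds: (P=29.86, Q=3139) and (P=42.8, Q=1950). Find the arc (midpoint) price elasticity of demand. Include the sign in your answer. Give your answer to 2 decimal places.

-1.31

ΔQ = 1950 − 3139 = -1189; ΔP = 42.8 − 29.86 = 12.94.
Midpoints: P̄ = 36.33, Q̄ = 2544.5.
ε = (ΔQ/ΔP)(P̄/Q̄) = (-1189/12.94)(36.33/2544.5).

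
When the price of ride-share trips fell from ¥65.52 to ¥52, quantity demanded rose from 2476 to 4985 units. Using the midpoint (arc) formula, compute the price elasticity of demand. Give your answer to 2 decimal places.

ΔQ = 4985 − 2476 = 2509; ΔP = 52 − 65.52 = -13.52.
Midpoints: P̄ = 58.76, Q̄ = 3730.5.
ε = (ΔQ/ΔP)(P̄/Q̄) = (2509/-13.52)(58.76/3730.5).

-2.92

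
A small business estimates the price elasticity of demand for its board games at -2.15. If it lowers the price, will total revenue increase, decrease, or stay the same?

increase

|ε| = 2.15 > 1, so demand is elastic. A price cut therefore raises total revenue.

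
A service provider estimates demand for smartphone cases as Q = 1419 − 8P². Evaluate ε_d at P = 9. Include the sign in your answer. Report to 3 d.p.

-1.681

At P = 9, Q = 771.
dQ/dP = −16P = -144.
ε = (dQ/dP)(P/Q) = (-144)(9/771).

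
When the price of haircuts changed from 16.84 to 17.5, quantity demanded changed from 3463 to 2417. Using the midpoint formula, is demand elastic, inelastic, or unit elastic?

elastic

Arc ε ≈ -9.256.
|ε| = 9.26 > 1.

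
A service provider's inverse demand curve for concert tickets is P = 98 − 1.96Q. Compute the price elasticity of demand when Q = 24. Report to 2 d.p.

At Q = 24, P = 98 − 1.96(24) = 50.96.
dP/dQ = −1.96, so dQ/dP = 1/(−1.96) = -0.510.
ε = (dQ/dP)(P/Q) = (-0.510)(50.96/24).

-1.08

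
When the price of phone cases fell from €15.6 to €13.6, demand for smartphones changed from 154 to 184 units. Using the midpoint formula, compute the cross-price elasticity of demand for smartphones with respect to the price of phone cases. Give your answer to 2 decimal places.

ΔQ_x = 184 − 154 = 30; ΔP_y = 13.6 − 15.6 = -2.
Midpoints: P̄_y = 14.60, Q̄_x = 169.0.
ε_xy = (ΔQ_x/ΔP_y)(P̄_y/Q̄_x) = (30/-2)(14.60/169.0).

-1.30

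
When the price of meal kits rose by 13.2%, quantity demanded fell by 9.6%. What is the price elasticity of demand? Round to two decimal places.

-0.73

ε = %ΔQ / %ΔP = (-9.6)/(13.2) = -0.727.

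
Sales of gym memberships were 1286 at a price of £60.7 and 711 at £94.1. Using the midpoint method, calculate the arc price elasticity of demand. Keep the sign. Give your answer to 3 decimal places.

ΔQ = 711 − 1286 = -575; ΔP = 94.1 − 60.7 = 33.4.
Midpoints: P̄ = 77.40, Q̄ = 998.5.
ε = (ΔQ/ΔP)(P̄/Q̄) = (-575/33.4)(77.40/998.5).

-1.334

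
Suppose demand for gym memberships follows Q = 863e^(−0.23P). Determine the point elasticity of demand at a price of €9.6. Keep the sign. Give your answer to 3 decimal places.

At P = 9.6, Q = 94.861.
dQ/dP = −0.23·863e^(−0.23P) = −0.23Q = -21.818.
ε = (dQ/dP)(P/Q) = (-21.818)(9.6/94.861).
|ε| > 1, so demand is elastic at this price.

-2.208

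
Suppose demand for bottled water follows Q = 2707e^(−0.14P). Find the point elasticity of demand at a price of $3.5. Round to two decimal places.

At P = 3.5, Q = 1658.380.
dQ/dP = −0.14·2707e^(−0.14P) = −0.14Q = -232.173.
ε = (dQ/dP)(P/Q) = (-232.173)(3.5/1658.380).

-0.49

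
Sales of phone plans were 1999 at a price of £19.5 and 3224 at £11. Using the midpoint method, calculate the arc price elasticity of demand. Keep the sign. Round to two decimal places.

-0.84

ΔQ = 3224 − 1999 = 1225; ΔP = 11 − 19.5 = -8.5.
Midpoints: P̄ = 15.25, Q̄ = 2611.5.
ε = (ΔQ/ΔP)(P̄/Q̄) = (1225/-8.5)(15.25/2611.5).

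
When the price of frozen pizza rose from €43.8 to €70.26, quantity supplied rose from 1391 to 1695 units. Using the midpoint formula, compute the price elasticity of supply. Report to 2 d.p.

ΔQ = 1695 − 1391 = 304; ΔP = 70.26 − 43.8 = 26.46.
Midpoints: P̄ = 57.03, Q̄ = 1543.0.
ε_s = (ΔQ/ΔP)(P̄/Q̄) = (304/26.46)(57.03/1543.0).

0.42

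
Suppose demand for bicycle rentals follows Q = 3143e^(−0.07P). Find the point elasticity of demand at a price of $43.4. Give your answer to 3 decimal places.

-3.038

At P = 43.4, Q = 150.646.
dQ/dP = −0.07·3143e^(−0.07P) = −0.07Q = -10.545.
ε = (dQ/dP)(P/Q) = (-10.545)(43.4/150.646).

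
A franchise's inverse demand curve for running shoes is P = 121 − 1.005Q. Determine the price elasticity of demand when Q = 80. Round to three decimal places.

-0.505

At Q = 80, P = 121 − 1.005(80) = 40.60.
dP/dQ = −1.005, so dQ/dP = 1/(−1.005) = -0.995.
ε = (dQ/dP)(P/Q) = (-0.995)(40.60/80).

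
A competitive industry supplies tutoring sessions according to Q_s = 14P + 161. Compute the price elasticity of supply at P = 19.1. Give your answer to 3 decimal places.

0.624

At P = 19.1, Q_s = 428.40.
dQ_s/dP = 14.
ε_s = (dQ_s/dP)(P/Q_s) = (14)(19.1/428.40).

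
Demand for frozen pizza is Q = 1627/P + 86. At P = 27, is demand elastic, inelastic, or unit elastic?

inelastic

Q = 146.259, dQ/dP = -2.232.
ε = (dQ/dP)(P/Q) ≈ -0.412.
|ε| = 0.41 < 1.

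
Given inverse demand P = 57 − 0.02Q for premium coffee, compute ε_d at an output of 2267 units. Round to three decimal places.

At Q = 2267, P = 57 − 0.02(2267) = 11.66.
dP/dQ = −0.02, so dQ/dP = 1/(−0.02) = -50.000.
ε = (dQ/dP)(P/Q) = (-50.000)(11.66/2267).

-0.257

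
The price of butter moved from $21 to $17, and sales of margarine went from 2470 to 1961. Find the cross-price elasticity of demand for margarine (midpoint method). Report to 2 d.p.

1.09

ΔQ_x = 1961 − 2470 = -509; ΔP_y = 17 − 21 = -4.
Midpoints: P̄_y = 19.00, Q̄_x = 2215.5.
ε_xy = (ΔQ_x/ΔP_y)(P̄_y/Q̄_x) = (-509/-4)(19.00/2215.5).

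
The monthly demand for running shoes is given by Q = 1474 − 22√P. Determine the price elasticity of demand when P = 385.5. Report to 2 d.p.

-0.21

At P = 385.5, Q = 1042.049.
dQ/dP = −22/(2√P) = -0.560.
ε = (dQ/dP)(P/Q) = (-0.560)(385.5/1042.049).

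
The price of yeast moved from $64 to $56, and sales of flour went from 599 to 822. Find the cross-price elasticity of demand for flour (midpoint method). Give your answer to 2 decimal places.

-2.35

ΔQ_x = 822 − 599 = 223; ΔP_y = 56 − 64 = -8.
Midpoints: P̄_y = 60.00, Q̄_x = 710.5.
ε_xy = (ΔQ_x/ΔP_y)(P̄_y/Q̄_x) = (223/-8)(60.00/710.5).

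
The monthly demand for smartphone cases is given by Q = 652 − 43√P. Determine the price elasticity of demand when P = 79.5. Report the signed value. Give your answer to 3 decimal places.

At P = 79.5, Q = 268.600.
dQ/dP = −43/(2√P) = -2.411.
ε = (dQ/dP)(P/Q) = (-2.411)(79.5/268.600).
|ε| < 1, so demand is inelastic at this price.

-0.714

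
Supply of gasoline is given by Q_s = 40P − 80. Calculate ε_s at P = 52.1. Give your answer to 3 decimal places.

1.040

At P = 52.1, Q_s = 2004.
dQ_s/dP = 40.
ε_s = (dQ_s/dP)(P/Q_s) = (40)(52.1/2004).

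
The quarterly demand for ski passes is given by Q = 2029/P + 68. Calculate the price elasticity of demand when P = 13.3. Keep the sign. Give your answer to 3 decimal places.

At P = 13.3, Q = 220.556.
dQ/dP = −2029/P² = -11.470.
ε = (dQ/dP)(P/Q) = (-11.470)(13.3/220.556).

-0.692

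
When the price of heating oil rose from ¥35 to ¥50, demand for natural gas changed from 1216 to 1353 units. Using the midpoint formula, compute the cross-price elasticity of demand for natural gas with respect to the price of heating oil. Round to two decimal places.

ΔQ_x = 1353 − 1216 = 137; ΔP_y = 50 − 35 = 15.
Midpoints: P̄_y = 42.50, Q̄_x = 1284.5.
ε_xy = (ΔQ_x/ΔP_y)(P̄_y/Q̄_x) = (137/15)(42.50/1284.5).

0.30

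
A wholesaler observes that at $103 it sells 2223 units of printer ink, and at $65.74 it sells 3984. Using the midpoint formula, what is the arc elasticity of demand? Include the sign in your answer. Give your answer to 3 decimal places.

ΔQ = 3984 − 2223 = 1761; ΔP = 65.74 − 103 = -37.26.
Midpoints: P̄ = 84.37, Q̄ = 3103.5.
ε = (ΔQ/ΔP)(P̄/Q̄) = (1761/-37.26)(84.37/3103.5).

-1.285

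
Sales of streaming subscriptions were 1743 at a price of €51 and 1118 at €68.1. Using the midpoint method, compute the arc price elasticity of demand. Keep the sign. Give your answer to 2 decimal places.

ΔQ = 1118 − 1743 = -625; ΔP = 68.1 − 51 = 17.1.
Midpoints: P̄ = 59.55, Q̄ = 1430.5.
ε = (ΔQ/ΔP)(P̄/Q̄) = (-625/17.1)(59.55/1430.5).

-1.52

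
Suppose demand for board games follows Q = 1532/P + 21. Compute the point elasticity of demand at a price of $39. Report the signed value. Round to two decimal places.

-0.65

At P = 39, Q = 60.282.
dQ/dP = −1532/P² = -1.007.
ε = (dQ/dP)(P/Q) = (-1.007)(39/60.282).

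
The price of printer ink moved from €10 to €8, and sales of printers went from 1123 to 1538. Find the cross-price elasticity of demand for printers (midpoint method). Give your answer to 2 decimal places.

ΔQ_x = 1538 − 1123 = 415; ΔP_y = 8 − 10 = -2.
Midpoints: P̄_y = 9.00, Q̄_x = 1330.5.
ε_xy = (ΔQ_x/ΔP_y)(P̄_y/Q̄_x) = (415/-2)(9.00/1330.5).
ε_xy < 0, so the goods are complements.

-1.40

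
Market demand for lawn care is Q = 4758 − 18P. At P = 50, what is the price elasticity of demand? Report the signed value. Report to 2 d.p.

At P = 50, Q = 3858.
dQ/dP = −18.
ε = (dQ/dP)(P/Q) = (-18)(50/3858).

-0.23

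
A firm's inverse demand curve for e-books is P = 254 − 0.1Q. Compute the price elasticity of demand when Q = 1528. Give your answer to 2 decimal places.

At Q = 1528, P = 254 − 0.1(1528) = 101.20.
dP/dQ = −0.1, so dQ/dP = 1/(−0.1) = -10.000.
ε = (dQ/dP)(P/Q) = (-10.000)(101.20/1528).

-0.66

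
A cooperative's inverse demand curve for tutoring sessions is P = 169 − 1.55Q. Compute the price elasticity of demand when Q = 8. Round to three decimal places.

At Q = 8, P = 169 − 1.55(8) = 156.60.
dP/dQ = −1.55, so dQ/dP = 1/(−1.55) = -0.645.
ε = (dQ/dP)(P/Q) = (-0.645)(156.60/8).

-12.629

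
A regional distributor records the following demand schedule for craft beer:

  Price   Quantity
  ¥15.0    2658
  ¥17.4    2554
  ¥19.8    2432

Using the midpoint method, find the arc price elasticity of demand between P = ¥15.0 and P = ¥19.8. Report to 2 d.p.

At P = 15.0, Q = 2658; at P = 19.8, Q = 2432.
ΔQ = -226, ΔP = 4.8. Midpoints: P̄ = 17.40, Q̄ = 2545.0.
ε = (ΔQ/ΔP)(P̄/Q̄) = (-226/4.8)(17.40/2545.0).

-0.32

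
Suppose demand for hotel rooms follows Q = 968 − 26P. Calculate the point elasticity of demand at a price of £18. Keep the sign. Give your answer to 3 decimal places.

At P = 18, Q = 500.
dQ/dP = −26.
ε = (dQ/dP)(P/Q) = (-26)(18/500).

-0.936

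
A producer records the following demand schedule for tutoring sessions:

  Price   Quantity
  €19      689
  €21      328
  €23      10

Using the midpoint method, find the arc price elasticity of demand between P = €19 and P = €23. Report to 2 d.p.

-10.20

At P = 19, Q = 689; at P = 23, Q = 10.
ΔQ = -679, ΔP = 4. Midpoints: P̄ = 21.00, Q̄ = 349.5.
ε = (ΔQ/ΔP)(P̄/Q̄) = (-679/4)(21.00/349.5).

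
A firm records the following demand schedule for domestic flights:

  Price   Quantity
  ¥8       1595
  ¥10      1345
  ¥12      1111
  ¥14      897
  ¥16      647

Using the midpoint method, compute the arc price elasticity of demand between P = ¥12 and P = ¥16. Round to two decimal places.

At P = 12, Q = 1111; at P = 16, Q = 647.
ΔQ = -464, ΔP = 4. Midpoints: P̄ = 14.00, Q̄ = 879.0.
ε = (ΔQ/ΔP)(P̄/Q̄) = (-464/4)(14.00/879.0).

-1.85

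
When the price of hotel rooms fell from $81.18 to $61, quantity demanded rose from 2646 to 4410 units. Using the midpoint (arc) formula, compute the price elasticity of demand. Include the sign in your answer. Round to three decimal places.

-1.761

ΔQ = 4410 − 2646 = 1764; ΔP = 61 − 81.18 = -20.18.
Midpoints: P̄ = 71.09, Q̄ = 3528.0.
ε = (ΔQ/ΔP)(P̄/Q̄) = (1764/-20.18)(71.09/3528.0).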